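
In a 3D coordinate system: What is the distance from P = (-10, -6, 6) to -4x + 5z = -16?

distance = |a·x₀ + b·y₀ + c·z₀ - d| / √(a² + b² + c²)
  = |(-4)·(-10) + 0·(-6) + 5·6 - (-16)| / √((-4)² + 0² + 5²)
  = |40 + 0 + 30 + 16| / √(16 + 0 + 25)
  = |86| / √41
  = 86 / 6.403
  ≈ 13.43

13.43


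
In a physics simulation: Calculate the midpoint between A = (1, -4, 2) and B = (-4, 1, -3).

M = ((x₁+x₂)/2, (y₁+y₂)/2, (z₁+z₂)/2)
  = ((1 - 4)/2, (-4 + 1)/2, (2 - 3)/2)
  = (-3/2, -3/2, -1/2)
  = (-1.5, -1.5, -0.5)

(-1.5, -1.5, -0.5)


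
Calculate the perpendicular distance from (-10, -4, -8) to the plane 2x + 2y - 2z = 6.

distance = |a·x₀ + b·y₀ + c·z₀ - d| / √(a² + b² + c²)
  = |2·(-10) + 2·(-4) + (-2)·(-8) - 6| / √(2² + 2² + (-2)²)
  = |-20 - 8 + 16 - 6| / √(4 + 4 + 4)
  = |-18| / √12
  = 18 / 3.464
  ≈ 5.196

5.196


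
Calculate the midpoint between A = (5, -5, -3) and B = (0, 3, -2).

M = ((x₁+x₂)/2, (y₁+y₂)/2, (z₁+z₂)/2)
  = ((5 + 0)/2, (-5 + 3)/2, (-3 - 2)/2)
  = (5/2, -2/2, -5/2)
  = (2.5, -1, -2.5)

(2.5, -1, -2.5)


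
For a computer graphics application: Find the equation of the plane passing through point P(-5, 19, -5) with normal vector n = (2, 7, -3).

The plane through P with normal n = (a, b, c) satisfies n·(r - P) = 0,
i.e. ax + by + cz = a·x₀ + b·y₀ + c·z₀.
d = 2·(-5) + 7·19 + (-3)·(-5)
  = -10 + 133 + 15
  = 138
Equation: 2x + 7y - 3z = 138

2x + 7y - 3z = 138


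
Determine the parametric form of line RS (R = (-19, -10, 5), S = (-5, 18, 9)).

Direction vector d = S - R = (-5 + 19, 18 + 10, 9 - 5) = (14, 28, 4)
Parametric form r = R + t·d:
x = -19 + 14t, y = -10 + 28t, z = 5 + 4t

x = -19 + 14t, y = -10 + 28t, z = 5 + 4t


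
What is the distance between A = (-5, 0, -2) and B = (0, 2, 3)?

d = √[(x₂-x₁)² + (y₂-y₁)² + (z₂-z₁)²]
  = √[5² + 2² + 5²]
  = √[25 + 4 + 25]
  = √54
  ≈ 7.348

7.348


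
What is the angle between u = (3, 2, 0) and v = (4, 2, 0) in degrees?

u·v = 3·4 + 2·2 + 0·0 = 12 + 4 + 0 = 16
|u| = √(3² + 2² + 0²) = √13 ≈ 3.606
|v| = √(4² + 2² + 0²) = √20 ≈ 4.472
cos θ = (u·v)/(|u||v|) = 16/(3.606·4.472) ≈ 0.9923
θ = arccos(0.9923) ≈ 7.125°

7.125°


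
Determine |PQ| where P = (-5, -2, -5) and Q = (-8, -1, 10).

d = √[(x₂-x₁)² + (y₂-y₁)² + (z₂-z₁)²]
  = √[(-3)² + 1² + 15²]
  = √[9 + 1 + 225]
  = √235
  ≈ 15.33

15.33


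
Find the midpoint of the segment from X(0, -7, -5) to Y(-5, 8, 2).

M = ((x₁+x₂)/2, (y₁+y₂)/2, (z₁+z₂)/2)
  = ((0 - 5)/2, (-7 + 8)/2, (-5 + 2)/2)
  = (-5/2, 1/2, -3/2)
  = (-2.5, 0.5, -1.5)

(-2.5, 0.5, -1.5)


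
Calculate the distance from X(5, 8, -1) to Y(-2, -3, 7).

d = √[(x₂-x₁)² + (y₂-y₁)² + (z₂-z₁)²]
  = √[(-7)² + (-11)² + 8²]
  = √[49 + 121 + 64]
  = √234
  ≈ 15.3

15.3


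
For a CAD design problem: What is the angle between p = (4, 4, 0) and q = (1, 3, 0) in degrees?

p·q = 4·1 + 4·3 + 0·0 = 4 + 12 + 0 = 16
|p| = √(4² + 4² + 0²) = √32 ≈ 5.657
|q| = √(1² + 3² + 0²) = √10 ≈ 3.162
cos θ = (p·q)/(|p||q|) = 16/(5.657·3.162) ≈ 0.8944
θ = arccos(0.8944) ≈ 26.57°

26.57°


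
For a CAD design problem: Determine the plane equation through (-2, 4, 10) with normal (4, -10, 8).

The plane through P with normal n = (a, b, c) satisfies n·(r - P) = 0,
i.e. ax + by + cz = a·x₀ + b·y₀ + c·z₀.
d = 4·(-2) + (-10)·4 + 8·10
  = -8 - 40 + 80
  = 32
Equation: 4x - 10y + 8z = 32

4x - 10y + 8z = 32


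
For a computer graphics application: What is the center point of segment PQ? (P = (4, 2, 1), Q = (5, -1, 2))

M = ((x₁+x₂)/2, (y₁+y₂)/2, (z₁+z₂)/2)
  = ((4 + 5)/2, (2 - 1)/2, (1 + 2)/2)
  = (9/2, 1/2, 3/2)
  = (4.5, 0.5, 1.5)

(4.5, 0.5, 1.5)


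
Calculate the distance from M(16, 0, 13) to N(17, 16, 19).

d = √[(x₂-x₁)² + (y₂-y₁)² + (z₂-z₁)²]
  = √[1² + 16² + 6²]
  = √[1 + 256 + 36]
  = √293
  ≈ 17.12

17.12


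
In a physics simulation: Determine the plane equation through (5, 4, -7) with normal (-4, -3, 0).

The plane through P with normal n = (a, b, c) satisfies n·(r - P) = 0,
i.e. ax + by + cz = a·x₀ + b·y₀ + c·z₀.
d = (-4)·5 + (-3)·4 + 0·(-7)
  = -20 - 12 + 0
  = -32
Equation: -4x - 3y = -32

-4x - 3y = -32


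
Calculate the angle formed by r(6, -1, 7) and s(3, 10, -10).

r·s = 6·3 + (-1)·10 + 7·(-10) = 18 - 10 - 70 = -62
|r| = √(6² + (-1)² + 7²) = √86 ≈ 9.274
|s| = √(3² + 10² + (-10)²) = √209 ≈ 14.46
cos θ = (r·s)/(|r||s|) = -62/(9.274·14.46) ≈ -0.4625
θ = arccos(-0.4625) ≈ 117.5°

117.5°


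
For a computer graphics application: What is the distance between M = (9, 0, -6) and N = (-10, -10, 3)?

d = √[(x₂-x₁)² + (y₂-y₁)² + (z₂-z₁)²]
  = √[(-19)² + (-10)² + 9²]
  = √[361 + 100 + 81]
  = √542
  ≈ 23.28

23.28


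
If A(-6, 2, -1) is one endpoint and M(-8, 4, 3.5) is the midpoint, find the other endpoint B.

B = 2M - A
  = (2·(-8) - (-6), 2·4 - 2, 2·3.5 - (-1))
  = (-16 + 6, 8 - 2, 7 + 1)
  = (-10, 6, 8)

(-10, 6, 8)


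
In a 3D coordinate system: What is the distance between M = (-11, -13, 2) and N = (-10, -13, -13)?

d = √[(x₂-x₁)² + (y₂-y₁)² + (z₂-z₁)²]
  = √[1² + 0² + (-15)²]
  = √[1 + 0 + 225]
  = √226
  ≈ 15.03

15.03


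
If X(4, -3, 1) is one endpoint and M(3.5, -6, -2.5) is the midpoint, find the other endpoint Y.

Y = 2M - X
  = (2·3.5 - 4, 2·(-6) - (-3), 2·(-2.5) - 1)
  = (7 - 4, -12 + 3, -5 - 1)
  = (3, -9, -6)

(3, -9, -6)


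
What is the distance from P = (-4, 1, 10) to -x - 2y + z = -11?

distance = |a·x₀ + b·y₀ + c·z₀ - d| / √(a² + b² + c²)
  = |(-1)·(-4) + (-2)·1 + 1·10 - (-11)| / √((-1)² + (-2)² + 1²)
  = |4 - 2 + 10 + 11| / √(1 + 4 + 1)
  = |23| / √6
  = 23 / 2.449
  ≈ 9.39

9.39


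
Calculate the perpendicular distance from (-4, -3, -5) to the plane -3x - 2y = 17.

distance = |a·x₀ + b·y₀ + c·z₀ - d| / √(a² + b² + c²)
  = |(-3)·(-4) + (-2)·(-3) + 0·(-5) - 17| / √((-3)² + (-2)² + 0²)
  = |12 + 6 + 0 - 17| / √(9 + 4 + 0)
  = |1| / √13
  = 1 / 3.606
  ≈ 0.2774

0.2774


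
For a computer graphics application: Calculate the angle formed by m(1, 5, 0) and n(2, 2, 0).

m·n = 1·2 + 5·2 + 0·0 = 2 + 10 + 0 = 12
|m| = √(1² + 5² + 0²) = √26 ≈ 5.099
|n| = √(2² + 2² + 0²) = √8 ≈ 2.828
cos θ = (m·n)/(|m||n|) = 12/(5.099·2.828) ≈ 0.8321
θ = arccos(0.8321) ≈ 33.69°

33.69°


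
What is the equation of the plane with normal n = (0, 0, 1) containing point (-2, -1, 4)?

The plane through P with normal n = (a, b, c) satisfies n·(r - P) = 0,
i.e. ax + by + cz = a·x₀ + b·y₀ + c·z₀.
d = 0·(-2) + 0·(-1) + 1·4
  = 0 + 0 + 4
  = 4
Equation: z = 4

z = 4


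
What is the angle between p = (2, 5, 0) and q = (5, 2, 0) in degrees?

p·q = 2·5 + 5·2 + 0·0 = 10 + 10 + 0 = 20
|p| = √(2² + 5² + 0²) = √29 ≈ 5.385
|q| = √(5² + 2² + 0²) = √29 ≈ 5.385
cos θ = (p·q)/(|p||q|) = 20/(5.385·5.385) ≈ 0.6897
θ = arccos(0.6897) ≈ 46.4°

46.4°


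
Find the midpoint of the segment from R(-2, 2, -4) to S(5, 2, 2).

M = ((x₁+x₂)/2, (y₁+y₂)/2, (z₁+z₂)/2)
  = ((-2 + 5)/2, (2 + 2)/2, (-4 + 2)/2)
  = (3/2, 4/2, -2/2)
  = (1.5, 2, -1)

(1.5, 2, -1)


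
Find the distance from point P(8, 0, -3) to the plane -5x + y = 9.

distance = |a·x₀ + b·y₀ + c·z₀ - d| / √(a² + b² + c²)
  = |(-5)·8 + 1·0 + 0·(-3) - 9| / √((-5)² + 1² + 0²)
  = |-40 + 0 + 0 - 9| / √(25 + 1 + 0)
  = |-49| / √26
  = 49 / 5.099
  ≈ 9.61

9.61


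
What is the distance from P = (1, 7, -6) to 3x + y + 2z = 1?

distance = |a·x₀ + b·y₀ + c·z₀ - d| / √(a² + b² + c²)
  = |3·1 + 1·7 + 2·(-6) - 1| / √(3² + 1² + 2²)
  = |3 + 7 - 12 - 1| / √(9 + 1 + 4)
  = |-3| / √14
  = 3 / 3.742
  ≈ 0.8018

0.8018


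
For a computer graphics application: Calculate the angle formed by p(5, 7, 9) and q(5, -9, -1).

p·q = 5·5 + 7·(-9) + 9·(-1) = 25 - 63 - 9 = -47
|p| = √(5² + 7² + 9²) = √155 ≈ 12.45
|q| = √(5² + (-9)² + (-1)²) = √107 ≈ 10.34
cos θ = (p·q)/(|p||q|) = -47/(12.45·10.34) ≈ -0.365
θ = arccos(-0.365) ≈ 111.4°

111.4°


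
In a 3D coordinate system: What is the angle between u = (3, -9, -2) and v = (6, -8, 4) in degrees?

u·v = 3·6 + (-9)·(-8) + (-2)·4 = 18 + 72 - 8 = 82
|u| = √(3² + (-9)² + (-2)²) = √94 ≈ 9.695
|v| = √(6² + (-8)² + 4²) = √116 ≈ 10.77
cos θ = (u·v)/(|u||v|) = 82/(9.695·10.77) ≈ 0.7853
θ = arccos(0.7853) ≈ 38.25°

38.25°


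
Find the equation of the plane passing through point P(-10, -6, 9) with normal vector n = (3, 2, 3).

The plane through P with normal n = (a, b, c) satisfies n·(r - P) = 0,
i.e. ax + by + cz = a·x₀ + b·y₀ + c·z₀.
d = 3·(-10) + 2·(-6) + 3·9
  = -30 - 12 + 27
  = -15
Equation: 3x + 2y + 3z = -15

3x + 2y + 3z = -15


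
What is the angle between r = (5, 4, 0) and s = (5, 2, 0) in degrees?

r·s = 5·5 + 4·2 + 0·0 = 25 + 8 + 0 = 33
|r| = √(5² + 4² + 0²) = √41 ≈ 6.403
|s| = √(5² + 2² + 0²) = √29 ≈ 5.385
cos θ = (r·s)/(|r||s|) = 33/(6.403·5.385) ≈ 0.957
θ = arccos(0.957) ≈ 16.86°

16.86°


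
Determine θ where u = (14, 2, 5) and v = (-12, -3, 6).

u·v = 14·(-12) + 2·(-3) + 5·6 = -168 - 6 + 30 = -144
|u| = √(14² + 2² + 5²) = √225 ≈ 15
|v| = √((-12)² + (-3)² + 6²) = √189 ≈ 13.75
cos θ = (u·v)/(|u||v|) = -144/(15·13.75) ≈ -0.6983
θ = arccos(-0.6983) ≈ 134.3°

134.3°


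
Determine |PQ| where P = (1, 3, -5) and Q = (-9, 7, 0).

d = √[(x₂-x₁)² + (y₂-y₁)² + (z₂-z₁)²]
  = √[(-10)² + 4² + 5²]
  = √[100 + 16 + 25]
  = √141
  ≈ 11.87

11.87


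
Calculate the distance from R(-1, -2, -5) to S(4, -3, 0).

d = √[(x₂-x₁)² + (y₂-y₁)² + (z₂-z₁)²]
  = √[5² + (-1)² + 5²]
  = √[25 + 1 + 25]
  = √51
  ≈ 7.141

7.141


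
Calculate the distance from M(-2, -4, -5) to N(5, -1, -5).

d = √[(x₂-x₁)² + (y₂-y₁)² + (z₂-z₁)²]
  = √[7² + 3² + 0²]
  = √[49 + 9 + 0]
  = √58
  ≈ 7.616

7.616


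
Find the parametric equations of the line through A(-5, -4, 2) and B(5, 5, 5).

Direction vector d = B - A = (5 + 5, 5 + 4, 5 - 2) = (10, 9, 3)
Parametric form r = A + t·d:
x = -5 + 10t, y = -4 + 9t, z = 2 + 3t

x = -5 + 10t, y = -4 + 9t, z = 2 + 3t


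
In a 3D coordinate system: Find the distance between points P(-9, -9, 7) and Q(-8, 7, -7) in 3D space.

d = √[(x₂-x₁)² + (y₂-y₁)² + (z₂-z₁)²]
  = √[1² + 16² + (-14)²]
  = √[1 + 256 + 196]
  = √453
  ≈ 21.28

21.28


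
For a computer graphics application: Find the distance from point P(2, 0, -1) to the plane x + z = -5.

distance = |a·x₀ + b·y₀ + c·z₀ - d| / √(a² + b² + c²)
  = |1·2 + 0·0 + 1·(-1) - (-5)| / √(1² + 0² + 1²)
  = |2 + 0 - 1 + 5| / √(1 + 0 + 1)
  = |6| / √2
  = 6 / 1.414
  ≈ 4.243

4.243


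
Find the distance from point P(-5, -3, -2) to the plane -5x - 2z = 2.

distance = |a·x₀ + b·y₀ + c·z₀ - d| / √(a² + b² + c²)
  = |(-5)·(-5) + 0·(-3) + (-2)·(-2) - 2| / √((-5)² + 0² + (-2)²)
  = |25 + 0 + 4 - 2| / √(25 + 0 + 4)
  = |27| / √29
  = 27 / 5.385
  ≈ 5.014

5.014


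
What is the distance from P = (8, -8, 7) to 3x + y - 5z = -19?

distance = |a·x₀ + b·y₀ + c·z₀ - d| / √(a² + b² + c²)
  = |3·8 + 1·(-8) + (-5)·7 - (-19)| / √(3² + 1² + (-5)²)
  = |24 - 8 - 35 + 19| / √(9 + 1 + 25)
  = |0| / √35
  = 0 / 5.916
  ≈ 0

0


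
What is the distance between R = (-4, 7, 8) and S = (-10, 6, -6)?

d = √[(x₂-x₁)² + (y₂-y₁)² + (z₂-z₁)²]
  = √[(-6)² + (-1)² + (-14)²]
  = √[36 + 1 + 196]
  = √233
  ≈ 15.26

15.26


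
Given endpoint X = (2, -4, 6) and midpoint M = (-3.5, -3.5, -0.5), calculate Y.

Y = 2M - X
  = (2·(-3.5) - 2, 2·(-3.5) - (-4), 2·(-0.5) - 6)
  = (-7 - 2, -7 + 4, -1 - 6)
  = (-9, -3, -7)

(-9, -3, -7)


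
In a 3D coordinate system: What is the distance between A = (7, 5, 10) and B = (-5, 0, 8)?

d = √[(x₂-x₁)² + (y₂-y₁)² + (z₂-z₁)²]
  = √[(-12)² + (-5)² + (-2)²]
  = √[144 + 25 + 4]
  = √173
  ≈ 13.15

13.15


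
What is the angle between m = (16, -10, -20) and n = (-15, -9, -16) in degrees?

m·n = 16·(-15) + (-10)·(-9) + (-20)·(-16) = -240 + 90 + 320 = 170
|m| = √(16² + (-10)² + (-20)²) = √756 ≈ 27.5
|n| = √((-15)² + (-9)² + (-16)²) = √562 ≈ 23.71
cos θ = (m·n)/(|m||n|) = 170/(27.5·23.71) ≈ 0.2608
θ = arccos(0.2608) ≈ 74.88°

74.88°


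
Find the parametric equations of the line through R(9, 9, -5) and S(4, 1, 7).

Direction vector d = S - R = (4 - 9, 1 - 9, 7 + 5) = (-5, -8, 12)
Parametric form r = R + t·d:
x = 9 - 5t, y = 9 - 8t, z = -5 + 12t

x = 9 - 5t, y = 9 - 8t, z = -5 + 12t


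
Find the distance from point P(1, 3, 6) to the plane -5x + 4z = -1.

distance = |a·x₀ + b·y₀ + c·z₀ - d| / √(a² + b² + c²)
  = |(-5)·1 + 0·3 + 4·6 - (-1)| / √((-5)² + 0² + 4²)
  = |-5 + 0 + 24 + 1| / √(25 + 0 + 16)
  = |20| / √41
  = 20 / 6.403
  ≈ 3.123

3.123


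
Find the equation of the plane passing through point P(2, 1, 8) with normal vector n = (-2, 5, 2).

The plane through P with normal n = (a, b, c) satisfies n·(r - P) = 0,
i.e. ax + by + cz = a·x₀ + b·y₀ + c·z₀.
d = (-2)·2 + 5·1 + 2·8
  = -4 + 5 + 16
  = 17
Equation: -2x + 5y + 2z = 17

-2x + 5y + 2z = 17


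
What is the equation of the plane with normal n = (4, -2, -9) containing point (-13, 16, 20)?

The plane through P with normal n = (a, b, c) satisfies n·(r - P) = 0,
i.e. ax + by + cz = a·x₀ + b·y₀ + c·z₀.
d = 4·(-13) + (-2)·16 + (-9)·20
  = -52 - 32 - 180
  = -264
Equation: 4x - 2y - 9z = -264

4x - 2y - 9z = -264


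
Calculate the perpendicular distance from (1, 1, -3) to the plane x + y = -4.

distance = |a·x₀ + b·y₀ + c·z₀ - d| / √(a² + b² + c²)
  = |1·1 + 1·1 + 0·(-3) - (-4)| / √(1² + 1² + 0²)
  = |1 + 1 + 0 + 4| / √(1 + 1 + 0)
  = |6| / √2
  = 6 / 1.414
  ≈ 4.243

4.243


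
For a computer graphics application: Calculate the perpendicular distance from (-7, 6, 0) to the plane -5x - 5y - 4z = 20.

distance = |a·x₀ + b·y₀ + c·z₀ - d| / √(a² + b² + c²)
  = |(-5)·(-7) + (-5)·6 + (-4)·0 - 20| / √((-5)² + (-5)² + (-4)²)
  = |35 - 30 + 0 - 20| / √(25 + 25 + 16)
  = |-15| / √66
  = 15 / 8.124
  ≈ 1.846

1.846


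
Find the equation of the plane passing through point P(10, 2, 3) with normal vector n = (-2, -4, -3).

The plane through P with normal n = (a, b, c) satisfies n·(r - P) = 0,
i.e. ax + by + cz = a·x₀ + b·y₀ + c·z₀.
d = (-2)·10 + (-4)·2 + (-3)·3
  = -20 - 8 - 9
  = -37
Equation: -2x - 4y - 3z = -37

-2x - 4y - 3z = -37


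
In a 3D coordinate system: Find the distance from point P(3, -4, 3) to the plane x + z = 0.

distance = |a·x₀ + b·y₀ + c·z₀ - d| / √(a² + b² + c²)
  = |1·3 + 0·(-4) + 1·3 - 0| / √(1² + 0² + 1²)
  = |3 + 0 + 3 + 0| / √(1 + 0 + 1)
  = |6| / √2
  = 6 / 1.414
  ≈ 4.243

4.243


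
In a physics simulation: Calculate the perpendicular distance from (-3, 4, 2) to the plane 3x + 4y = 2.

distance = |a·x₀ + b·y₀ + c·z₀ - d| / √(a² + b² + c²)
  = |3·(-3) + 4·4 + 0·2 - 2| / √(3² + 4² + 0²)
  = |-9 + 16 + 0 - 2| / √(9 + 16 + 0)
  = |5| / √25
  = 5 / 5
  ≈ 1

1


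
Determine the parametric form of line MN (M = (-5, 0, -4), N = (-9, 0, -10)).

Direction vector d = N - M = (-9 + 5, 0 + 0, -10 + 4) = (-4, 0, -6)
Parametric form r = M + t·d:
x = -5 - 4t, y = 0, z = -4 - 6t

x = -5 - 4t, y = 0, z = -4 - 6t


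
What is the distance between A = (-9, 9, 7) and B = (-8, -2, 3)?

d = √[(x₂-x₁)² + (y₂-y₁)² + (z₂-z₁)²]
  = √[1² + (-11)² + (-4)²]
  = √[1 + 121 + 16]
  = √138
  ≈ 11.75

11.75


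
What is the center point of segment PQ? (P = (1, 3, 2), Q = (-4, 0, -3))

M = ((x₁+x₂)/2, (y₁+y₂)/2, (z₁+z₂)/2)
  = ((1 - 4)/2, (3 + 0)/2, (2 - 3)/2)
  = (-3/2, 3/2, -1/2)
  = (-1.5, 1.5, -0.5)

(-1.5, 1.5, -0.5)


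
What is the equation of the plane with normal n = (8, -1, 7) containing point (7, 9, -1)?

The plane through P with normal n = (a, b, c) satisfies n·(r - P) = 0,
i.e. ax + by + cz = a·x₀ + b·y₀ + c·z₀.
d = 8·7 + (-1)·9 + 7·(-1)
  = 56 - 9 - 7
  = 40
Equation: 8x - y + 7z = 40

8x - y + 7z = 40


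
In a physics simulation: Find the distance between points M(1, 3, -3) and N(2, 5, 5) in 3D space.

d = √[(x₂-x₁)² + (y₂-y₁)² + (z₂-z₁)²]
  = √[1² + 2² + 8²]
  = √[1 + 4 + 64]
  = √69
  ≈ 8.307

8.307


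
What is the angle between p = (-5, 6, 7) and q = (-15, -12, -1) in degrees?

p·q = (-5)·(-15) + 6·(-12) + 7·(-1) = 75 - 72 - 7 = -4
|p| = √((-5)² + 6² + 7²) = √110 ≈ 10.49
|q| = √((-15)² + (-12)² + (-1)²) = √370 ≈ 19.24
cos θ = (p·q)/(|p||q|) = -4/(10.49·19.24) ≈ -0.01983
θ = arccos(-0.01983) ≈ 91.14°

91.14°


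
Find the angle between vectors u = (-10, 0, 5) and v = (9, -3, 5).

u·v = (-10)·9 + 0·(-3) + 5·5 = -90 + 0 + 25 = -65
|u| = √((-10)² + 0² + 5²) = √125 ≈ 11.18
|v| = √(9² + (-3)² + 5²) = √115 ≈ 10.72
cos θ = (u·v)/(|u||v|) = -65/(11.18·10.72) ≈ -0.5421
θ = arccos(-0.5421) ≈ 122.8°

122.8°


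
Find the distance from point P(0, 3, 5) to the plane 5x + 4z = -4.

distance = |a·x₀ + b·y₀ + c·z₀ - d| / √(a² + b² + c²)
  = |5·0 + 0·3 + 4·5 - (-4)| / √(5² + 0² + 4²)
  = |0 + 0 + 20 + 4| / √(25 + 0 + 16)
  = |24| / √41
  = 24 / 6.403
  ≈ 3.748

3.748


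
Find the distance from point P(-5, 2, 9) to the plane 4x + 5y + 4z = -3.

distance = |a·x₀ + b·y₀ + c·z₀ - d| / √(a² + b² + c²)
  = |4·(-5) + 5·2 + 4·9 - (-3)| / √(4² + 5² + 4²)
  = |-20 + 10 + 36 + 3| / √(16 + 25 + 16)
  = |29| / √57
  = 29 / 7.55
  ≈ 3.841

3.841


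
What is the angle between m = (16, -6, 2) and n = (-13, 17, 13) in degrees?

m·n = 16·(-13) + (-6)·17 + 2·13 = -208 - 102 + 26 = -284
|m| = √(16² + (-6)² + 2²) = √296 ≈ 17.2
|n| = √((-13)² + 17² + 13²) = √627 ≈ 25.04
cos θ = (m·n)/(|m||n|) = -284/(17.2·25.04) ≈ -0.6592
θ = arccos(-0.6592) ≈ 131.2°

131.2°


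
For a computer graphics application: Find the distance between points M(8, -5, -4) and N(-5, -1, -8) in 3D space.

d = √[(x₂-x₁)² + (y₂-y₁)² + (z₂-z₁)²]
  = √[(-13)² + 4² + (-4)²]
  = √[169 + 16 + 16]
  = √201
  ≈ 14.18

14.18


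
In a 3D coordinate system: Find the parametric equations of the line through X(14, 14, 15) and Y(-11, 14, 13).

Direction vector d = Y - X = (-11 - 14, 14 - 14, 13 - 15) = (-25, 0, -2)
Parametric form r = X + t·d:
x = 14 - 25t, y = 14, z = 15 - 2t

x = 14 - 25t, y = 14, z = 15 - 2t


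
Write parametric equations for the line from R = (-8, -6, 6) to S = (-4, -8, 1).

Direction vector d = S - R = (-4 + 8, -8 + 6, 1 - 6) = (4, -2, -5)
Parametric form r = R + t·d:
x = -8 + 4t, y = -6 - 2t, z = 6 - 5t

x = -8 + 4t, y = -6 - 2t, z = 6 - 5t


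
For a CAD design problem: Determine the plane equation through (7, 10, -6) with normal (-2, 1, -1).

The plane through P with normal n = (a, b, c) satisfies n·(r - P) = 0,
i.e. ax + by + cz = a·x₀ + b·y₀ + c·z₀.
d = (-2)·7 + 1·10 + (-1)·(-6)
  = -14 + 10 + 6
  = 2
Equation: -2x + y - z = 2

-2x + y - z = 2


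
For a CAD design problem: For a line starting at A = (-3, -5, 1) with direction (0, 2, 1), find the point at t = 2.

P(t) = A + t·d
  = (-3 + 0·2, -5 + 2·2, 1 + 1·2)
  = (-3 + 0, -5 + 4, 1 + 2)
  = (-3, -1, 3)

(-3, -1, 3)


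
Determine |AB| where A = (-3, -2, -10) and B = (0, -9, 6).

d = √[(x₂-x₁)² + (y₂-y₁)² + (z₂-z₁)²]
  = √[3² + (-7)² + 16²]
  = √[9 + 49 + 256]
  = √314
  ≈ 17.72

17.72


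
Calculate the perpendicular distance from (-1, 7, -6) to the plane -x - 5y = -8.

distance = |a·x₀ + b·y₀ + c·z₀ - d| / √(a² + b² + c²)
  = |(-1)·(-1) + (-5)·7 + 0·(-6) - (-8)| / √((-1)² + (-5)² + 0²)
  = |1 - 35 + 0 + 8| / √(1 + 25 + 0)
  = |-26| / √26
  = 26 / 5.099
  ≈ 5.099

5.099


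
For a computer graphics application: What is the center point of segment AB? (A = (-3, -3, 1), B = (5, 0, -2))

M = ((x₁+x₂)/2, (y₁+y₂)/2, (z₁+z₂)/2)
  = ((-3 + 5)/2, (-3 + 0)/2, (1 - 2)/2)
  = (2/2, -3/2, -1/2)
  = (1, -1.5, -0.5)

(1, -1.5, -0.5)


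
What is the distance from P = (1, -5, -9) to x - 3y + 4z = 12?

distance = |a·x₀ + b·y₀ + c·z₀ - d| / √(a² + b² + c²)
  = |1·1 + (-3)·(-5) + 4·(-9) - 12| / √(1² + (-3)² + 4²)
  = |1 + 15 - 36 - 12| / √(1 + 9 + 16)
  = |-32| / √26
  = 32 / 5.099
  ≈ 6.276

6.276


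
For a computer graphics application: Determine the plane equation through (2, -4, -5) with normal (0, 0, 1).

The plane through P with normal n = (a, b, c) satisfies n·(r - P) = 0,
i.e. ax + by + cz = a·x₀ + b·y₀ + c·z₀.
d = 0·2 + 0·(-4) + 1·(-5)
  = 0 + 0 - 5
  = -5
Equation: z = -5

z = -5


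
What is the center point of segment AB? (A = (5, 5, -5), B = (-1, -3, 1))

M = ((x₁+x₂)/2, (y₁+y₂)/2, (z₁+z₂)/2)
  = ((5 - 1)/2, (5 - 3)/2, (-5 + 1)/2)
  = (4/2, 2/2, -4/2)
  = (2, 1, -2)

(2, 1, -2)


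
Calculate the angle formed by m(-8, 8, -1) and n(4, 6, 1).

m·n = (-8)·4 + 8·6 + (-1)·1 = -32 + 48 - 1 = 15
|m| = √((-8)² + 8² + (-1)²) = √129 ≈ 11.36
|n| = √(4² + 6² + 1²) = √53 ≈ 7.28
cos θ = (m·n)/(|m||n|) = 15/(11.36·7.28) ≈ 0.1814
θ = arccos(0.1814) ≈ 79.55°

79.55°


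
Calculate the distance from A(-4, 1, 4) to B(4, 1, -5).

d = √[(x₂-x₁)² + (y₂-y₁)² + (z₂-z₁)²]
  = √[8² + 0² + (-9)²]
  = √[64 + 0 + 81]
  = √145
  ≈ 12.04

12.04


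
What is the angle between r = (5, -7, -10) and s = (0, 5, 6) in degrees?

r·s = 5·0 + (-7)·5 + (-10)·6 = 0 - 35 - 60 = -95
|r| = √(5² + (-7)² + (-10)²) = √174 ≈ 13.19
|s| = √(0² + 5² + 6²) = √61 ≈ 7.81
cos θ = (r·s)/(|r||s|) = -95/(13.19·7.81) ≈ -0.9221
θ = arccos(-0.9221) ≈ 157.2°

157.2°


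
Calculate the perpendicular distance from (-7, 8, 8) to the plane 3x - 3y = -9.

distance = |a·x₀ + b·y₀ + c·z₀ - d| / √(a² + b² + c²)
  = |3·(-7) + (-3)·8 + 0·8 - (-9)| / √(3² + (-3)² + 0²)
  = |-21 - 24 + 0 + 9| / √(9 + 9 + 0)
  = |-36| / √18
  = 36 / 4.243
  ≈ 8.485

8.485


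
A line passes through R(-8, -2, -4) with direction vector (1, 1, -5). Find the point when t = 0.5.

P(t) = R + t·d
  = (-8 + 1·0.5, -2 + 1·0.5, -4 + (-5)·0.5)
  = (-8 + 0.5, -2 + 0.5, -4 - 2.5)
  = (-7.5, -1.5, -6.5)

(-7.5, -1.5, -6.5)


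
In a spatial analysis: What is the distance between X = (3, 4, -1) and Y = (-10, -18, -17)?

d = √[(x₂-x₁)² + (y₂-y₁)² + (z₂-z₁)²]
  = √[(-13)² + (-22)² + (-16)²]
  = √[169 + 484 + 256]
  = √909
  ≈ 30.15

30.15


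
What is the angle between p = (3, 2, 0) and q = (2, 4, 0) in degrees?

p·q = 3·2 + 2·4 + 0·0 = 6 + 8 + 0 = 14
|p| = √(3² + 2² + 0²) = √13 ≈ 3.606
|q| = √(2² + 4² + 0²) = √20 ≈ 4.472
cos θ = (p·q)/(|p||q|) = 14/(3.606·4.472) ≈ 0.8682
θ = arccos(0.8682) ≈ 29.74°

29.74°


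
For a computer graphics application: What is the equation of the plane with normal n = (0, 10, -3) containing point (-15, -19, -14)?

The plane through P with normal n = (a, b, c) satisfies n·(r - P) = 0,
i.e. ax + by + cz = a·x₀ + b·y₀ + c·z₀.
d = 0·(-15) + 10·(-19) + (-3)·(-14)
  = 0 - 190 + 42
  = -148
Equation: 10y - 3z = -148

10y - 3z = -148


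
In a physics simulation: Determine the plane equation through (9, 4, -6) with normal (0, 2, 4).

The plane through P with normal n = (a, b, c) satisfies n·(r - P) = 0,
i.e. ax + by + cz = a·x₀ + b·y₀ + c·z₀.
d = 0·9 + 2·4 + 4·(-6)
  = 0 + 8 - 24
  = -16
Equation: 2y + 4z = -16

2y + 4z = -16


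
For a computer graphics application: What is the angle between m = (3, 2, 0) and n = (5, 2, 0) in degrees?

m·n = 3·5 + 2·2 + 0·0 = 15 + 4 + 0 = 19
|m| = √(3² + 2² + 0²) = √13 ≈ 3.606
|n| = √(5² + 2² + 0²) = √29 ≈ 5.385
cos θ = (m·n)/(|m||n|) = 19/(3.606·5.385) ≈ 0.9785
θ = arccos(0.9785) ≈ 11.89°

11.89°


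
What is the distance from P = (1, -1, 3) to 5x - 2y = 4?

distance = |a·x₀ + b·y₀ + c·z₀ - d| / √(a² + b² + c²)
  = |5·1 + (-2)·(-1) + 0·3 - 4| / √(5² + (-2)² + 0²)
  = |5 + 2 + 0 - 4| / √(25 + 4 + 0)
  = |3| / √29
  = 3 / 5.385
  ≈ 0.5571

0.5571


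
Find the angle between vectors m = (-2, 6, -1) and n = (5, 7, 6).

m·n = (-2)·5 + 6·7 + (-1)·6 = -10 + 42 - 6 = 26
|m| = √((-2)² + 6² + (-1)²) = √41 ≈ 6.403
|n| = √(5² + 7² + 6²) = √110 ≈ 10.49
cos θ = (m·n)/(|m||n|) = 26/(6.403·10.49) ≈ 0.3872
θ = arccos(0.3872) ≈ 67.22°

67.22°


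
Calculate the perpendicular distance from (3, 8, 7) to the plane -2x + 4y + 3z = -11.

distance = |a·x₀ + b·y₀ + c·z₀ - d| / √(a² + b² + c²)
  = |(-2)·3 + 4·8 + 3·7 - (-11)| / √((-2)² + 4² + 3²)
  = |-6 + 32 + 21 + 11| / √(4 + 16 + 9)
  = |58| / √29
  = 58 / 5.385
  ≈ 10.77

10.77


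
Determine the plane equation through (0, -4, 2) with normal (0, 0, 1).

The plane through P with normal n = (a, b, c) satisfies n·(r - P) = 0,
i.e. ax + by + cz = a·x₀ + b·y₀ + c·z₀.
d = 0·0 + 0·(-4) + 1·2
  = 0 + 0 + 2
  = 2
Equation: z = 2

z = 2


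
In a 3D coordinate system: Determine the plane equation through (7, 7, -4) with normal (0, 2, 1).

The plane through P with normal n = (a, b, c) satisfies n·(r - P) = 0,
i.e. ax + by + cz = a·x₀ + b·y₀ + c·z₀.
d = 0·7 + 2·7 + 1·(-4)
  = 0 + 14 - 4
  = 10
Equation: 2y + z = 10

2y + z = 10


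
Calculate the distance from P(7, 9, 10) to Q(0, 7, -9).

d = √[(x₂-x₁)² + (y₂-y₁)² + (z₂-z₁)²]
  = √[(-7)² + (-2)² + (-19)²]
  = √[49 + 4 + 361]
  = √414
  ≈ 20.35

20.35


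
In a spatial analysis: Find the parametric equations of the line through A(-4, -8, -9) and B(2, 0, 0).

Direction vector d = B - A = (2 + 4, 0 + 8, 0 + 9) = (6, 8, 9)
Parametric form r = A + t·d:
x = -4 + 6t, y = -8 + 8t, z = -9 + 9t

x = -4 + 6t, y = -8 + 8t, z = -9 + 9t


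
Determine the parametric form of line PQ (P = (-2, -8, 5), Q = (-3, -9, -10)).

Direction vector d = Q - P = (-3 + 2, -9 + 8, -10 - 5) = (-1, -1, -15)
Parametric form r = P + t·d:
x = -2 - t, y = -8 - t, z = 5 - 15t

x = -2 - t, y = -8 - t, z = 5 - 15t


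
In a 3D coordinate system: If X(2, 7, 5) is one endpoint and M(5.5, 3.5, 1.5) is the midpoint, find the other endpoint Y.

Y = 2M - X
  = (2·5.5 - 2, 2·3.5 - 7, 2·1.5 - 5)
  = (11 - 2, 7 - 7, 3 - 5)
  = (9, 0, -2)

(9, 0, -2)


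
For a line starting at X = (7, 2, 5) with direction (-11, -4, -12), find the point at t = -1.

P(t) = X + t·d
  = (7 + (-11)·(-1), 2 + (-4)·(-1), 5 + (-12)·(-1))
  = (7 + 11, 2 + 4, 5 + 12)
  = (18, 6, 17)

(18, 6, 17)


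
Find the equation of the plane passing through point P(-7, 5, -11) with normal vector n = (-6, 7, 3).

The plane through P with normal n = (a, b, c) satisfies n·(r - P) = 0,
i.e. ax + by + cz = a·x₀ + b·y₀ + c·z₀.
d = (-6)·(-7) + 7·5 + 3·(-11)
  = 42 + 35 - 33
  = 44
Equation: -6x + 7y + 3z = 44

-6x + 7y + 3z = 44


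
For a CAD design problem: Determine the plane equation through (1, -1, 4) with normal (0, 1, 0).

The plane through P with normal n = (a, b, c) satisfies n·(r - P) = 0,
i.e. ax + by + cz = a·x₀ + b·y₀ + c·z₀.
d = 0·1 + 1·(-1) + 0·4
  = 0 - 1 + 0
  = -1
Equation: y = -1

y = -1


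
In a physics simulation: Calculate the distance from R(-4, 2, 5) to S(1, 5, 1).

d = √[(x₂-x₁)² + (y₂-y₁)² + (z₂-z₁)²]
  = √[5² + 3² + (-4)²]
  = √[25 + 9 + 16]
  = √50
  ≈ 7.071

7.071


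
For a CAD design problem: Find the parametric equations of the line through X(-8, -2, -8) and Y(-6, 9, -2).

Direction vector d = Y - X = (-6 + 8, 9 + 2, -2 + 8) = (2, 11, 6)
Parametric form r = X + t·d:
x = -8 + 2t, y = -2 + 11t, z = -8 + 6t

x = -8 + 2t, y = -2 + 11t, z = -8 + 6t


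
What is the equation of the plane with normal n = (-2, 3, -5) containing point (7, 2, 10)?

The plane through P with normal n = (a, b, c) satisfies n·(r - P) = 0,
i.e. ax + by + cz = a·x₀ + b·y₀ + c·z₀.
d = (-2)·7 + 3·2 + (-5)·10
  = -14 + 6 - 50
  = -58
Equation: -2x + 3y - 5z = -58

-2x + 3y - 5z = -58


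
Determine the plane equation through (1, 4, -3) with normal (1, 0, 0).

The plane through P with normal n = (a, b, c) satisfies n·(r - P) = 0,
i.e. ax + by + cz = a·x₀ + b·y₀ + c·z₀.
d = 1·1 + 0·4 + 0·(-3)
  = 1 + 0 + 0
  = 1
Equation: x = 1

x = 1


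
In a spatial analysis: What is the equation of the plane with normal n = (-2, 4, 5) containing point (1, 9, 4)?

The plane through P with normal n = (a, b, c) satisfies n·(r - P) = 0,
i.e. ax + by + cz = a·x₀ + b·y₀ + c·z₀.
d = (-2)·1 + 4·9 + 5·4
  = -2 + 36 + 20
  = 54
Equation: -2x + 4y + 5z = 54

-2x + 4y + 5z = 54


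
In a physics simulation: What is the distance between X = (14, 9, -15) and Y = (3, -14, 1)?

d = √[(x₂-x₁)² + (y₂-y₁)² + (z₂-z₁)²]
  = √[(-11)² + (-23)² + 16²]
  = √[121 + 529 + 256]
  = √906
  ≈ 30.1

30.1


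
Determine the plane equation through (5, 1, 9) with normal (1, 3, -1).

The plane through P with normal n = (a, b, c) satisfies n·(r - P) = 0,
i.e. ax + by + cz = a·x₀ + b·y₀ + c·z₀.
d = 1·5 + 3·1 + (-1)·9
  = 5 + 3 - 9
  = -1
Equation: x + 3y - z = -1

x + 3y - z = -1


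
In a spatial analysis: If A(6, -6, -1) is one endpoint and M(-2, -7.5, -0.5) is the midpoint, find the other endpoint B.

B = 2M - A
  = (2·(-2) - 6, 2·(-7.5) - (-6), 2·(-0.5) - (-1))
  = (-4 - 6, -15 + 6, -1 + 1)
  = (-10, -9, 0)

(-10, -9, 0)


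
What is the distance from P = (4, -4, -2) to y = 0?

distance = |a·x₀ + b·y₀ + c·z₀ - d| / √(a² + b² + c²)
  = |0·4 + 1·(-4) + 0·(-2) - 0| / √(0² + 1² + 0²)
  = |0 - 4 + 0 + 0| / √(0 + 1 + 0)
  = |-4| / √1
  = 4 / 1
  ≈ 4

4


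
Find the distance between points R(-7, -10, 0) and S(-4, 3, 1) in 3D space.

d = √[(x₂-x₁)² + (y₂-y₁)² + (z₂-z₁)²]
  = √[3² + 13² + 1²]
  = √[9 + 169 + 1]
  = √179
  ≈ 13.38

13.38


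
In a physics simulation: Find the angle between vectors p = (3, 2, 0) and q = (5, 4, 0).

p·q = 3·5 + 2·4 + 0·0 = 15 + 8 + 0 = 23
|p| = √(3² + 2² + 0²) = √13 ≈ 3.606
|q| = √(5² + 4² + 0²) = √41 ≈ 6.403
cos θ = (p·q)/(|p||q|) = 23/(3.606·6.403) ≈ 0.9962
θ = arccos(0.9962) ≈ 4.97°

4.97°


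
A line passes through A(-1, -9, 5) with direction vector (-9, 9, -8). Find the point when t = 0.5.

P(t) = A + t·d
  = (-1 + (-9)·0.5, -9 + 9·0.5, 5 + (-8)·0.5)
  = (-1 - 4.5, -9 + 4.5, 5 - 4)
  = (-5.5, -4.5, 1)

(-5.5, -4.5, 1)


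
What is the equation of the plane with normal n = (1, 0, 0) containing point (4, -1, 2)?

The plane through P with normal n = (a, b, c) satisfies n·(r - P) = 0,
i.e. ax + by + cz = a·x₀ + b·y₀ + c·z₀.
d = 1·4 + 0·(-1) + 0·2
  = 4 + 0 + 0
  = 4
Equation: x = 4

x = 4


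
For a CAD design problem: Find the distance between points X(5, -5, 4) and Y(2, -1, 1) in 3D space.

d = √[(x₂-x₁)² + (y₂-y₁)² + (z₂-z₁)²]
  = √[(-3)² + 4² + (-3)²]
  = √[9 + 16 + 9]
  = √34
  ≈ 5.831

5.831


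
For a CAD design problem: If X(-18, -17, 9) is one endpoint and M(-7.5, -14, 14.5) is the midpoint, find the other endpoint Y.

Y = 2M - X
  = (2·(-7.5) - (-18), 2·(-14) - (-17), 2·14.5 - 9)
  = (-15 + 18, -28 + 17, 29 - 9)
  = (3, -11, 20)

(3, -11, 20)


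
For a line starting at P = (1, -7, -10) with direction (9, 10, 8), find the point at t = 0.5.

P(t) = P + t·d
  = (1 + 9·0.5, -7 + 10·0.5, -10 + 8·0.5)
  = (1 + 4.5, -7 + 5, -10 + 4)
  = (5.5, -2, -6)

(5.5, -2, -6)


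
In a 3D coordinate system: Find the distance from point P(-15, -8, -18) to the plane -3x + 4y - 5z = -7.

distance = |a·x₀ + b·y₀ + c·z₀ - d| / √(a² + b² + c²)
  = |(-3)·(-15) + 4·(-8) + (-5)·(-18) - (-7)| / √((-3)² + 4² + (-5)²)
  = |45 - 32 + 90 + 7| / √(9 + 16 + 25)
  = |110| / √50
  = 110 / 7.071
  ≈ 15.56

15.56


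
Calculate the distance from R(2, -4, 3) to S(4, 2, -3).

d = √[(x₂-x₁)² + (y₂-y₁)² + (z₂-z₁)²]
  = √[2² + 6² + (-6)²]
  = √[4 + 36 + 36]
  = √76
  ≈ 8.718

8.718


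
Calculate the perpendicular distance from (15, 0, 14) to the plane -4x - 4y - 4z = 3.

distance = |a·x₀ + b·y₀ + c·z₀ - d| / √(a² + b² + c²)
  = |(-4)·15 + (-4)·0 + (-4)·14 - 3| / √((-4)² + (-4)² + (-4)²)
  = |-60 + 0 - 56 - 3| / √(16 + 16 + 16)
  = |-119| / √48
  = 119 / 6.928
  ≈ 17.18

17.18


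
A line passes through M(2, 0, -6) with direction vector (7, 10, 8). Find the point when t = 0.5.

P(t) = M + t·d
  = (2 + 7·0.5, 0 + 10·0.5, -6 + 8·0.5)
  = (2 + 3.5, 0 + 5, -6 + 4)
  = (5.5, 5, -2)

(5.5, 5, -2)


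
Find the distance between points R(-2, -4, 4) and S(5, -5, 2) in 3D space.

d = √[(x₂-x₁)² + (y₂-y₁)² + (z₂-z₁)²]
  = √[7² + (-1)² + (-2)²]
  = √[49 + 1 + 4]
  = √54
  ≈ 7.348

7.348


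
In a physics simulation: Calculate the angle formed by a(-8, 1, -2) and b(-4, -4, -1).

a·b = (-8)·(-4) + 1·(-4) + (-2)·(-1) = 32 - 4 + 2 = 30
|a| = √((-8)² + 1² + (-2)²) = √69 ≈ 8.307
|b| = √((-4)² + (-4)² + (-1)²) = √33 ≈ 5.745
cos θ = (a·b)/(|a||b|) = 30/(8.307·5.745) ≈ 0.6287
θ = arccos(0.6287) ≈ 51.05°

51.05°


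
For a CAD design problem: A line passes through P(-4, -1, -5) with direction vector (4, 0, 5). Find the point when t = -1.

P(t) = P + t·d
  = (-4 + 4·(-1), -1 + 0·(-1), -5 + 5·(-1))
  = (-4 - 4, -1 + 0, -5 - 5)
  = (-8, -1, -10)

(-8, -1, -10)


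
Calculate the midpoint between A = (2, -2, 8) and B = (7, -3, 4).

M = ((x₁+x₂)/2, (y₁+y₂)/2, (z₁+z₂)/2)
  = ((2 + 7)/2, (-2 - 3)/2, (8 + 4)/2)
  = (9/2, -5/2, 12/2)
  = (4.5, -2.5, 6)

(4.5, -2.5, 6)


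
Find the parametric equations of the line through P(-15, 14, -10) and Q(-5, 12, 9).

Direction vector d = Q - P = (-5 + 15, 12 - 14, 9 + 10) = (10, -2, 19)
Parametric form r = P + t·d:
x = -15 + 10t, y = 14 - 2t, z = -10 + 19t

x = -15 + 10t, y = 14 - 2t, z = -10 + 19t


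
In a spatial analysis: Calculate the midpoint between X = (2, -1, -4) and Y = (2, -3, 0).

M = ((x₁+x₂)/2, (y₁+y₂)/2, (z₁+z₂)/2)
  = ((2 + 2)/2, (-1 - 3)/2, (-4 + 0)/2)
  = (4/2, -4/2, -4/2)
  = (2, -2, -2)

(2, -2, -2)


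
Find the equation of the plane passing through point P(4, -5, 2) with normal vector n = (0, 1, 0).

The plane through P with normal n = (a, b, c) satisfies n·(r - P) = 0,
i.e. ax + by + cz = a·x₀ + b·y₀ + c·z₀.
d = 0·4 + 1·(-5) + 0·2
  = 0 - 5 + 0
  = -5
Equation: y = -5

y = -5


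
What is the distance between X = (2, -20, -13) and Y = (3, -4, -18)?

d = √[(x₂-x₁)² + (y₂-y₁)² + (z₂-z₁)²]
  = √[1² + 16² + (-5)²]
  = √[1 + 256 + 25]
  = √282
  ≈ 16.79

16.79


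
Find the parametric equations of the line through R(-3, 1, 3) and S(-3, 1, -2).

Direction vector d = S - R = (-3 + 3, 1 - 1, -2 - 3) = (0, 0, -5)
Parametric form r = R + t·d:
x = -3, y = 1, z = 3 - 5t

x = -3, y = 1, z = 3 - 5t


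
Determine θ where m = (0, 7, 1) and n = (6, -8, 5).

m·n = 0·6 + 7·(-8) + 1·5 = 0 - 56 + 5 = -51
|m| = √(0² + 7² + 1²) = √50 ≈ 7.071
|n| = √(6² + (-8)² + 5²) = √125 ≈ 11.18
cos θ = (m·n)/(|m||n|) = -51/(7.071·11.18) ≈ -0.6451
θ = arccos(-0.6451) ≈ 130.2°

130.2°


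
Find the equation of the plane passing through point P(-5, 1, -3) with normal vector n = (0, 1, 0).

The plane through P with normal n = (a, b, c) satisfies n·(r - P) = 0,
i.e. ax + by + cz = a·x₀ + b·y₀ + c·z₀.
d = 0·(-5) + 1·1 + 0·(-3)
  = 0 + 1 + 0
  = 1
Equation: y = 1

y = 1


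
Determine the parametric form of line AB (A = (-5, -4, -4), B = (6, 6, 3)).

Direction vector d = B - A = (6 + 5, 6 + 4, 3 + 4) = (11, 10, 7)
Parametric form r = A + t·d:
x = -5 + 11t, y = -4 + 10t, z = -4 + 7t

x = -5 + 11t, y = -4 + 10t, z = -4 + 7t


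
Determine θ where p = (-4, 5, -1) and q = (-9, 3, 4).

p·q = (-4)·(-9) + 5·3 + (-1)·4 = 36 + 15 - 4 = 47
|p| = √((-4)² + 5² + (-1)²) = √42 ≈ 6.481
|q| = √((-9)² + 3² + 4²) = √106 ≈ 10.3
cos θ = (p·q)/(|p||q|) = 47/(6.481·10.3) ≈ 0.7044
θ = arccos(0.7044) ≈ 45.22°

45.22°


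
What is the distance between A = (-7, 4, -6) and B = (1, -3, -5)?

d = √[(x₂-x₁)² + (y₂-y₁)² + (z₂-z₁)²]
  = √[8² + (-7)² + 1²]
  = √[64 + 49 + 1]
  = √114
  ≈ 10.68

10.68


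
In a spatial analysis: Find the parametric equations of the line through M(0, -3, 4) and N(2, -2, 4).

Direction vector d = N - M = (2 + 0, -2 + 3, 4 - 4) = (2, 1, 0)
Parametric form r = M + t·d:
x = 0 + 2t, y = -3 + t, z = 4

x = 0 + 2t, y = -3 + t, z = 4


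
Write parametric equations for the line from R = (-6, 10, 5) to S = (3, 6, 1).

Direction vector d = S - R = (3 + 6, 6 - 10, 1 - 5) = (9, -4, -4)
Parametric form r = R + t·d:
x = -6 + 9t, y = 10 - 4t, z = 5 - 4t

x = -6 + 9t, y = 10 - 4t, z = 5 - 4t


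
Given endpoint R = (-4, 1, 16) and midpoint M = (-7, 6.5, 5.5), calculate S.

S = 2M - R
  = (2·(-7) - (-4), 2·6.5 - 1, 2·5.5 - 16)
  = (-14 + 4, 13 - 1, 11 - 16)
  = (-10, 12, -5)

(-10, 12, -5)


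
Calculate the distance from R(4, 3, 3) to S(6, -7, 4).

d = √[(x₂-x₁)² + (y₂-y₁)² + (z₂-z₁)²]
  = √[2² + (-10)² + 1²]
  = √[4 + 100 + 1]
  = √105
  ≈ 10.25

10.25


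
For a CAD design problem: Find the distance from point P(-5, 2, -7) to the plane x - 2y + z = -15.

distance = |a·x₀ + b·y₀ + c·z₀ - d| / √(a² + b² + c²)
  = |1·(-5) + (-2)·2 + 1·(-7) - (-15)| / √(1² + (-2)² + 1²)
  = |-5 - 4 - 7 + 15| / √(1 + 4 + 1)
  = |-1| / √6
  = 1 / 2.449
  ≈ 0.4082

0.4082


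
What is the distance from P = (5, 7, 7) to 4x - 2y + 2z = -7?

distance = |a·x₀ + b·y₀ + c·z₀ - d| / √(a² + b² + c²)
  = |4·5 + (-2)·7 + 2·7 - (-7)| / √(4² + (-2)² + 2²)
  = |20 - 14 + 14 + 7| / √(16 + 4 + 4)
  = |27| / √24
  = 27 / 4.899
  ≈ 5.511

5.511


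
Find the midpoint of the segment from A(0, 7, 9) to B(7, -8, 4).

M = ((x₁+x₂)/2, (y₁+y₂)/2, (z₁+z₂)/2)
  = ((0 + 7)/2, (7 - 8)/2, (9 + 4)/2)
  = (7/2, -1/2, 13/2)
  = (3.5, -0.5, 6.5)

(3.5, -0.5, 6.5)


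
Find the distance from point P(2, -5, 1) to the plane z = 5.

distance = |a·x₀ + b·y₀ + c·z₀ - d| / √(a² + b² + c²)
  = |0·2 + 0·(-5) + 1·1 - 5| / √(0² + 0² + 1²)
  = |0 + 0 + 1 - 5| / √(0 + 0 + 1)
  = |-4| / √1
  = 4 / 1
  ≈ 4

4


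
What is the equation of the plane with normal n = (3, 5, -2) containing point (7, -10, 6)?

The plane through P with normal n = (a, b, c) satisfies n·(r - P) = 0,
i.e. ax + by + cz = a·x₀ + b·y₀ + c·z₀.
d = 3·7 + 5·(-10) + (-2)·6
  = 21 - 50 - 12
  = -41
Equation: 3x + 5y - 2z = -41

3x + 5y - 2z = -41


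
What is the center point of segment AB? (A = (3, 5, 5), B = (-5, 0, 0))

M = ((x₁+x₂)/2, (y₁+y₂)/2, (z₁+z₂)/2)
  = ((3 - 5)/2, (5 + 0)/2, (5 + 0)/2)
  = (-2/2, 5/2, 5/2)
  = (-1, 2.5, 2.5)

(-1, 2.5, 2.5)
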